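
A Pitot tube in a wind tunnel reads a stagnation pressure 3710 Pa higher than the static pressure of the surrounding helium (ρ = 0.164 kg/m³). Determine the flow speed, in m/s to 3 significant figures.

Bernoulli between the free stream and the stagnation point: ½ρv² = P_stag − P_static.
v = √(2ΔP/ρ) = √(2·3710/0.164) = 213 m/s.

213 m/s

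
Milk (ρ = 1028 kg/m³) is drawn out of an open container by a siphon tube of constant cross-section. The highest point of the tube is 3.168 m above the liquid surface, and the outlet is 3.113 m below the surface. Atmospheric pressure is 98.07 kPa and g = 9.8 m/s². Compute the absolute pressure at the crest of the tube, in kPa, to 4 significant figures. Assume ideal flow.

P_top = 34.79 kPa

From the surface to the outlet (both open to atmosphere, surface at rest): v = √(2g·h_out) = √(2·9.8·3.113) = 7.811 m/s.
Continuity keeps v the same throughout the tube; from surface to crest, P_atm + 0 = P_top + ½ρv² + ρg·h_top.
P_top = 98070 − ½·1028·7.811² − 1028·9.8·3.168 = 34790 Pa.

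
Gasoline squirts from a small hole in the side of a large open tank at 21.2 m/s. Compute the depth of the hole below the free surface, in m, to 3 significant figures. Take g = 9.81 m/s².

h ≈ 22.9 m

Torricelli: v = √(2gh), so h = v²/(2g).
h = 21.2²/(2·9.81) = 449/19.62 = 22.9 m.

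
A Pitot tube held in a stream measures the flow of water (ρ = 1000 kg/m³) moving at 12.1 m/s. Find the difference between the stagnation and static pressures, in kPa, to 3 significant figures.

73.2 kPa

Bernoulli between the free stream and the stagnation point: ½ρv² = P_stag − P_static.
ΔP = ½·1000·12.1² = 73200 Pa.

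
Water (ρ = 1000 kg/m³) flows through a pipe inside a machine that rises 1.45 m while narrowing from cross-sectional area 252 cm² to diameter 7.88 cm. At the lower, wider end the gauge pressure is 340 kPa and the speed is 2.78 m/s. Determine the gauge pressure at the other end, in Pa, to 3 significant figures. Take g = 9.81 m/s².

By continuity, v₂ = v₁·A₁/A₂ = 2.78·(252/48.8) = 14.4 m/s.
Bernoulli: P₁ + ½ρv₁² + ρg h₁ = P₂ + ½ρv₂² + ρg h₂, so P₂ = P₁ + ½ρ(v₁² − v₂²) − ρg(h₂ − h₁).
P₂ = 340000 + ½·1000·(2.78² − 14.4²) − 1000·9.81·(+1.45) = 340000 + (-99300) − (14200) = 226000 Pa.

P₂ ≈ 226000 Pa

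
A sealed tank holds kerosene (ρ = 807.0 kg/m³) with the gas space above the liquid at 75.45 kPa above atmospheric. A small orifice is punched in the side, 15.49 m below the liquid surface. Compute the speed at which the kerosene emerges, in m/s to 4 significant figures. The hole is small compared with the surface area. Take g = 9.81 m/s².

v ≈ 22.16 m/s

Take point 1 at the surface (v₁ ≈ 0) and point 2 at the hole (at atmospheric pressure). Bernoulli: P₁ + ρg h = P_atm + ½ρv₂².
With P₁ − P_atm = 75450 Pa, v₂ = √(2gh + 2ΔP/ρ) = √(2·9.81·15.49 + 2·75450/807.0) = 22.16 m/s.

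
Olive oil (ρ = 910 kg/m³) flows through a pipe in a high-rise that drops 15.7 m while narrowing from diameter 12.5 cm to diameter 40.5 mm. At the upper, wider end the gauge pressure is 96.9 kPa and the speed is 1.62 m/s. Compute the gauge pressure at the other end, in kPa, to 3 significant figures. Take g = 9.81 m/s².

The volume flow rate is constant, so v₂ = (A₁/A₂)v₁ = (123/12.9)·1.62 = 15.4 m/s.
Applying Bernoulli between the two ends and solving for P₂: P₂ = P₁ + ½ρ(v₁² − v₂²) − ρgΔh.
P₂ = 96900 + ½·910·(1.62² − 15.4²) − 910·9.81·(−15.7) = 96900 + (-107000) − (-140000) = 130000 Pa.

P₂ ≈ 130 kPa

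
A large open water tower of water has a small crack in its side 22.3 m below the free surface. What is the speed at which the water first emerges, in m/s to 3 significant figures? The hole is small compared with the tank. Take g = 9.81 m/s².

20.9 m/s

Torricelli's result v = √(2gh) gives v = √(2·9.81·22.3) = 20.9 m/s.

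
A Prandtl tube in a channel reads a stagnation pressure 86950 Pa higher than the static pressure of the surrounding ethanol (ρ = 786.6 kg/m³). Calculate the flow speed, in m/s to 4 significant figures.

v ≈ 14.87 m/s

Bernoulli between the free stream and the stagnation point: ½ρv² = P_stag − P_static.
v = √(2ΔP/ρ) = √(2·86950/786.6) = 14.87 m/s.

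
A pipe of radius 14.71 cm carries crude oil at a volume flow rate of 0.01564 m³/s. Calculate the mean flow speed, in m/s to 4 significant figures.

v ≈ 0.2301 m/s

Q = 0.01564 m³/s = 0.01564 m³/s.
v = Q/A = 0.01564 / 0.06798 = 0.2301 m/s.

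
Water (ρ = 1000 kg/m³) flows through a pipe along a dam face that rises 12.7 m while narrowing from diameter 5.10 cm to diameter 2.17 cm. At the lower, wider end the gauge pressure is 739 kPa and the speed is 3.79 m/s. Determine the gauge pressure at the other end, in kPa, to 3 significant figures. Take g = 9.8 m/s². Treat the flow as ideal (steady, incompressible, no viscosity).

P₂ ≈ 403 kPa

Mass conservation (A₁v₁ = A₂v₂) gives v₂ = 3.79 × 20.4/3.70 = 20.9 m/s.
Applying Bernoulli between the two ends and solving for P₂: P₂ = P₁ + ½ρ(v₁² − v₂²) − ρgΔh.
P₂ = 739000 + ½·1000·(3.79² − 20.9²) − 1000·9.8·(+12.7) = 739000 + (-212000) − (124000) = 403000 Pa.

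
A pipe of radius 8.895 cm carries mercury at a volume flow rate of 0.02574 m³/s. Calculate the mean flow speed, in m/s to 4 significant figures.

1.036 m/s

Q = 0.02574 m³/s = 0.02574 m³/s.
v = Q/A = 0.02574 / 0.02486 = 1.036 m/s.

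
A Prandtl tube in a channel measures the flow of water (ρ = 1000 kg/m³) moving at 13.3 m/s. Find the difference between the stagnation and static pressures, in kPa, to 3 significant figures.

ΔP = 88.4 kPa

Bernoulli between the free stream and the stagnation point: ½ρv² = P_stag − P_static.
ΔP = ½·1000·13.3² = 88400 Pa.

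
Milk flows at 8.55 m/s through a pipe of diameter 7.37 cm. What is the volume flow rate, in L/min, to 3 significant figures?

Q = 2190 L/min

Q = A·v = 0.00427 m² × 8.55 m/s = 0.0365 m³/s.
Converting: 0.0365 m³/s × 60000 = 2190 L/min.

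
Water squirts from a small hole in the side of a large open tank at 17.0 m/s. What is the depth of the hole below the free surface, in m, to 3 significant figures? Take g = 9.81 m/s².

For a small hole in a large open tank, ½v² = gh, giving h = v²/(2g).
h = 17.0²/(2·9.81) = 289/19.62 = 14.7 m.

h = 14.7 m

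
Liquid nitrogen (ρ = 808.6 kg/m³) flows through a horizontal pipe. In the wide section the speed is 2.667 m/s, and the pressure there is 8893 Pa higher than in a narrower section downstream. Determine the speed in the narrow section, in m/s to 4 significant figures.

Along the level pipe P + ½ρv² is conserved, hence v₂² = v₁² + 2(P₁ − P₂)/ρ.
v₂ = √(2.667² + 2·8893/808.6) = √(7.113 + 22.00) = 5.395 m/s.

5.395 m/s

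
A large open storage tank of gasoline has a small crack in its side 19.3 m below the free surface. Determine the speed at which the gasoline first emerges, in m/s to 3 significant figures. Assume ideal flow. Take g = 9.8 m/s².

With the surface at rest and both surface and jet at atmospheric pressure, Bernoulli gives ρg h = ½ρv², so v = √(2gh) = √(2·9.8·19.3) = 19.4 m/s.

v ≈ 19.4 m/s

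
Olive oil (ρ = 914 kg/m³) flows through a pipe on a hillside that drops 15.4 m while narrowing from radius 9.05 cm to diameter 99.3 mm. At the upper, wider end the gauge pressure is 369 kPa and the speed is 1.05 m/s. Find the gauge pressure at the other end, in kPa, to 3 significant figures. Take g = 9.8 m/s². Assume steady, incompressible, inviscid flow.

P₂ ≈ 502 kPa

Continuity gives A₁v₁ = A₂v₂, so v₂ = (257 cm²)/(77.4 cm²) × 1.05 m/s = 3.49 m/s.
Bernoulli: P₁ + ½ρv₁² + ρg h₁ = P₂ + ½ρv₂² + ρg h₂, so P₂ = P₁ + ½ρ(v₁² − v₂²) − ρg(h₂ − h₁).
P₂ = 369000 + ½·914·(1.05² − 3.49²) − 914·9.8·(−15.4) = 369000 + (-5060) − (-138000) = 502000 Pa.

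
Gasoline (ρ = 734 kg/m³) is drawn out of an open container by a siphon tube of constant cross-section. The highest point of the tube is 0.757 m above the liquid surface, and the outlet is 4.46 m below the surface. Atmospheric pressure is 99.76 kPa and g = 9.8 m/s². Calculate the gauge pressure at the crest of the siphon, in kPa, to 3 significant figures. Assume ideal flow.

From the surface to the outlet (both open to atmosphere, surface at rest): v = √(2g·h_out) = √(2·9.8·4.46) = 9.35 m/s.
Continuity keeps v the same throughout the tube; from surface to crest, P_atm + 0 = P_top + ½ρv² + ρg·h_top.
P_top = 99760 − ½·734·9.35² − 734·9.8·0.757 = 62200 Pa. So P_gauge = P_top − P_atm = -37500 Pa.

P_gauge ≈ -37.5 kPa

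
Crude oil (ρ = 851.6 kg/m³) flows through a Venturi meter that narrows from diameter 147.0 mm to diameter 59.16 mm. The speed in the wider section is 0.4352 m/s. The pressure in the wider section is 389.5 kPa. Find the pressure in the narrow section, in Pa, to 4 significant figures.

Continuity gives A₁v₁ = A₂v₂, so v₂ = (169.7 cm²)/(27.49 cm²) × 0.4352 m/s = 2.687 m/s.
Along the horizontal streamline, P + ½ρv² is constant.
P₂ = P₁ − ½ρ(v₂² − v₁²) = 389500 − ½·851.6·(2.687² − 0.4352²) = 389500 − 2994 = 386500 Pa.

P₂ ≈ 386500 Pa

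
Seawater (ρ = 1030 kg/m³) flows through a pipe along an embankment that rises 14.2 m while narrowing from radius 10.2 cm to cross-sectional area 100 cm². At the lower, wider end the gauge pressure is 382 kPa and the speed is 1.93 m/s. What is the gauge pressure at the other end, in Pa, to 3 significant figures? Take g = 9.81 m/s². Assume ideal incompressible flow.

220000 Pa

By continuity, v₂ = v₁·A₁/A₂ = 1.93·(327/100) = 6.31 m/s.
Bernoulli: P₁ + ½ρv₁² + ρg h₁ = P₂ + ½ρv₂² + ρg h₂, so P₂ = P₁ + ½ρ(v₁² − v₂²) − ρg(h₂ − h₁).
P₂ = 382000 + ½·1030·(1.93² − 6.31²) − 1030·9.81·(+14.2) = 382000 + (-18600) − (143000) = 220000 Pa.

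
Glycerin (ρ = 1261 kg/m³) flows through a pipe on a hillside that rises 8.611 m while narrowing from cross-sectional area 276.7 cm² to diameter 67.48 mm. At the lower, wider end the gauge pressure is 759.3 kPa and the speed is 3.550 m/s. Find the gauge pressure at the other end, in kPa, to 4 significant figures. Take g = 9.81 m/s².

P₂ ≈ 185.1 kPa

Mass conservation (A₁v₁ = A₂v₂) gives v₂ = 3.550 × 276.7/35.76 = 27.47 m/s.
Energy conservation along the streamline gives P₂ = P₁ − ½ρ(v₂² − v₁²) − ρg(h₂ − h₁).
P₂ = 759300 + ½·1261·(3.550² − 27.47²) − 1261·9.81·(+8.611) = 759300 + (-467700) − (106500) = 185100 Pa.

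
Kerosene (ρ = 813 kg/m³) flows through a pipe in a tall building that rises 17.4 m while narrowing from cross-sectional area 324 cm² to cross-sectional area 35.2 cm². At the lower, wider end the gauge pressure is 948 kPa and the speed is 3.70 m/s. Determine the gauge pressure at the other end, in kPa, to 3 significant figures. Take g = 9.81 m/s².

P₂ ≈ 343 kPa

By continuity, v₂ = v₁·A₁/A₂ = 3.70·(324/35.2) = 34.1 m/s.
Applying Bernoulli between the two ends and solving for P₂: P₂ = P₁ + ½ρ(v₁² − v₂²) − ρgΔh.
P₂ = 948000 + ½·813·(3.70² − 34.1²) − 813·9.81·(+17.4) = 948000 + (-466000) − (139000) = 343000 Pa.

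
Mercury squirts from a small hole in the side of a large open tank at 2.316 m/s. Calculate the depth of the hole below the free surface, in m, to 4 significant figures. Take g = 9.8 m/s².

0.2737 m

Inverting v = √(2gh) gives h = v² / 2g.
h = 2.316²/(2·9.8) = 5.364/19.60 = 0.2737 m.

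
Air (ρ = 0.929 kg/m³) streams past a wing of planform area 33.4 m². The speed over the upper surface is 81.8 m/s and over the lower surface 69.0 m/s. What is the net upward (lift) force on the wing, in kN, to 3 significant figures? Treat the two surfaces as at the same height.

F = 29.9 kN

The faster flow above has the lower pressure; Bernoulli (same height) gives ΔP = ½ρ(v_up² − v_low²).
ΔP = ½·0.929·(81.8² − 69.0²) = 897 Pa.
Lift = ΔP · A = 897 × 33.4 = 29900 N.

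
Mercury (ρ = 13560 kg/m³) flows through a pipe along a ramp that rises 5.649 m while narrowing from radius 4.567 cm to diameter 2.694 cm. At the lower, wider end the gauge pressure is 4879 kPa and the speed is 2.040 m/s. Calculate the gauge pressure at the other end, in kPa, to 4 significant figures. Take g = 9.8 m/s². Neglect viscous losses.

P₂ ≈ 427.9 kPa

By continuity, v₂ = v₁·A₁/A₂ = 2.040·(65.53/5.700) = 23.45 m/s.
Bernoulli: P₁ + ½ρv₁² + ρg h₁ = P₂ + ½ρv₂² + ρg h₂, so P₂ = P₁ + ½ρ(v₁² − v₂²) − ρg(h₂ − h₁).
P₂ = 4879000 + ½·13560·(2.040² − 23.45²) − 13560·9.8·(+5.649) = 4879000 + (-3700000) − (750700) = 427900 Pa.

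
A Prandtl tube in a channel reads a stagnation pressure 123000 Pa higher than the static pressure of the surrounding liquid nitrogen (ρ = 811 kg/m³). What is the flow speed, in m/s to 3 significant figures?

v ≈ 17.4 m/s

The dynamic pressure equals the rise in static pressure at the stagnation point: ΔP = ½ρv².
v = √(2ΔP/ρ) = √(2·123000/811) = 17.4 m/s.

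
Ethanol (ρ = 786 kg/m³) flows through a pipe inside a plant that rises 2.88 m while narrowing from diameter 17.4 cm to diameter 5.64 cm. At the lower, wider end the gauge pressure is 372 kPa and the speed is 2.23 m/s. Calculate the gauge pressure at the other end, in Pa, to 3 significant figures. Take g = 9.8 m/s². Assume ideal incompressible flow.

175000 Pa

Continuity gives A₁v₁ = A₂v₂, so v₂ = (238 cm²)/(25.0 cm²) × 2.23 m/s = 21.2 m/s.
Applying Bernoulli between the two ends and solving for P₂: P₂ = P₁ + ½ρ(v₁² − v₂²) − ρgΔh.
P₂ = 372000 + ½·786·(2.23² − 21.2²) − 786·9.8·(+2.88) = 372000 + (-175000) − (22200) = 175000 Pa.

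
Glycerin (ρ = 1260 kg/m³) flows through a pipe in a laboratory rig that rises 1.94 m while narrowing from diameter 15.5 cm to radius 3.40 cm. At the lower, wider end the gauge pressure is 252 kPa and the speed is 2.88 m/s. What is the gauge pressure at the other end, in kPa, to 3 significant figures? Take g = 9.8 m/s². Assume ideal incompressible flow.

Continuity gives A₁v₁ = A₂v₂, so v₂ = (189 cm²)/(36.3 cm²) × 2.88 m/s = 15.0 m/s.
Energy conservation along the streamline gives P₂ = P₁ − ½ρ(v₂² − v₁²) − ρg(h₂ − h₁).
P₂ = 252000 + ½·1260·(2.88² − 15.0²) − 1260·9.8·(+1.94) = 252000 + (-136000) − (24000) = 92200 Pa.

P₂ ≈ 92.2 kPa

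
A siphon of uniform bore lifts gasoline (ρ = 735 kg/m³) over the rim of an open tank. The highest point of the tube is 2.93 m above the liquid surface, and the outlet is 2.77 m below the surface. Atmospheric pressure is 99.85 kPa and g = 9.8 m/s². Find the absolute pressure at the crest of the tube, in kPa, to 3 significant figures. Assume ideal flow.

The outlet speed comes from Torricelli: v = √(2g·2.77) = 7.37 m/s.
Continuity keeps v the same throughout the tube; from surface to crest, P_atm + 0 = P_top + ½ρv² + ρg·h_top.
P_top = 99850 − ½·735·7.37² − 735·9.8·2.93 = 58800 Pa.

P_top ≈ 58.8 kPa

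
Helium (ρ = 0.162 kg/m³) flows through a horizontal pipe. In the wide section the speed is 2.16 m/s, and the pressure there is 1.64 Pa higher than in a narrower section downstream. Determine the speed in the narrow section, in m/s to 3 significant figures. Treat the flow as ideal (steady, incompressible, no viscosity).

Along the level pipe P + ½ρv² is conserved, hence v₂² = v₁² + 2(P₁ − P₂)/ρ.
v₂ = √(2.16² + 2·1.64/0.162) = √(4.67 + 20.2) = 4.99 m/s.

4.99 m/s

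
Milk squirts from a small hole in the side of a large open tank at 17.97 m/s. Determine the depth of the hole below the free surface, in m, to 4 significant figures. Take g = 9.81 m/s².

16.46 m

Torricelli: v = √(2gh), so h = v²/(2g).
h = 17.97²/(2·9.81) = 322.9/19.62 = 16.46 m.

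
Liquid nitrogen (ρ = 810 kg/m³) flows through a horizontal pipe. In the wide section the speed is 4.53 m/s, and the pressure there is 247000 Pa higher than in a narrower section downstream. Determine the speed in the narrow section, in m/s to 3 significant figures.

Horizontal Bernoulli: P₁ + ½ρv₁² = P₂ + ½ρv₂², so v₂² = v₁² + 2(P₁ − P₂)/ρ.
v₂ = √(4.53² + 2·247000/810) = √(20.5 + 610) = 25.1 m/s.

v₂ ≈ 25.1 m/s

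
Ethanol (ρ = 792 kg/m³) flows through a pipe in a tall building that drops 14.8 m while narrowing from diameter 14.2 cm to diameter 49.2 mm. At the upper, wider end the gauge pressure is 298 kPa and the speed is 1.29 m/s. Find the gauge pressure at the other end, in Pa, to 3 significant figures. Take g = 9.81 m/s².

Continuity gives A₁v₁ = A₂v₂, so v₂ = (158 cm²)/(19.0 cm²) × 1.29 m/s = 10.7 m/s.
Applying Bernoulli between the two ends and solving for P₂: P₂ = P₁ + ½ρ(v₁² − v₂²) − ρgΔh.
P₂ = 298000 + ½·792·(1.29² − 10.7²) − 792·9.81·(−14.8) = 298000 + (-45100) − (-115000) = 368000 Pa.

368000 Pa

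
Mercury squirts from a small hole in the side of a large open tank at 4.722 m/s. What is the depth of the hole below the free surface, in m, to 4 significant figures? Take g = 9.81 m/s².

Inverting v = √(2gh) gives h = v² / 2g.
h = 4.722²/(2·9.81) = 22.30/19.62 = 1.136 m.

1.136 m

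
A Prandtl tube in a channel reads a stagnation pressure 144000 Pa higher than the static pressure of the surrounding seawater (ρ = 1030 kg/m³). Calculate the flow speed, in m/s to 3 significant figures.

v ≈ 16.7 m/s

Bernoulli between the free stream and the stagnation point: ½ρv² = P_stag − P_static.
v = √(2ΔP/ρ) = √(2·144000/1030) = 16.7 m/s.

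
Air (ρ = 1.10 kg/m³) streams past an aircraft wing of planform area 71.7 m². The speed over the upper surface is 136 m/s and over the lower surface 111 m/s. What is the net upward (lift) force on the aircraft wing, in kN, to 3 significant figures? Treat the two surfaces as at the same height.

The faster flow above has the lower pressure; Bernoulli (same height) gives ΔP = ½ρ(v_up² − v_low²).
ΔP = ½·1.10·(136² − 111²) = 3400 Pa.
Lift = ΔP · A = 3400 × 71.7 = 244000 N.

244 kN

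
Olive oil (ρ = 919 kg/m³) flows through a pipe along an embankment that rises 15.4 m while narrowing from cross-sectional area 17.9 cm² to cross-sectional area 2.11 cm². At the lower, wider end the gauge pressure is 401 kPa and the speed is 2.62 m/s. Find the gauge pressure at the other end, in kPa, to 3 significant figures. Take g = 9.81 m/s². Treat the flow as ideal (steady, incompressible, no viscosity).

By continuity, v₂ = v₁·A₁/A₂ = 2.62·(17.9/2.11) = 22.2 m/s.
Applying Bernoulli between the two ends and solving for P₂: P₂ = P₁ + ½ρ(v₁² − v₂²) − ρgΔh.
P₂ = 401000 + ½·919·(2.62² − 22.2²) − 919·9.81·(+15.4) = 401000 + (-224000) − (139000) = 38300 Pa.

P₂ ≈ 38.3 kPa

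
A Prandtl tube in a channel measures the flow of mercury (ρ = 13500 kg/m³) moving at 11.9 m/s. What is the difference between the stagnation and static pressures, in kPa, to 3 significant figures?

ΔP ≈ 956 kPa

Bernoulli between the free stream and the stagnation point: ½ρv² = P_stag − P_static.
ΔP = ½·13500·11.9² = 956000 Pa.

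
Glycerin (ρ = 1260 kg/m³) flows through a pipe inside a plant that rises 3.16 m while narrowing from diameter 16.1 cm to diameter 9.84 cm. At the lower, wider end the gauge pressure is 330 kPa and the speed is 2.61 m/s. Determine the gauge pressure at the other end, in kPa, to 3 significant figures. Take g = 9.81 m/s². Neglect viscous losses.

P₂ ≈ 264 kPa

By continuity, v₂ = v₁·A₁/A₂ = 2.61·(204/76.0) = 6.99 m/s.
Applying Bernoulli between the two ends and solving for P₂: P₂ = P₁ + ½ρ(v₁² − v₂²) − ρgΔh.
P₂ = 330000 + ½·1260·(2.61² − 6.99²) − 1260·9.81·(+3.16) = 330000 + (-26500) − (39100) = 264000 Pa.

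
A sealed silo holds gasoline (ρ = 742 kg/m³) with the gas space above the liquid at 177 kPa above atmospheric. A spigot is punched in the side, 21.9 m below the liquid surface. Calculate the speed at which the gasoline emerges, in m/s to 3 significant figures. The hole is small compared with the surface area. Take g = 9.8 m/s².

Take point 1 at the surface (v₁ ≈ 0) and point 2 at the hole (at atmospheric pressure). Bernoulli: P₁ + ρg h = P_atm + ½ρv₂².
With P₁ − P_atm = 177000 Pa, v₂ = √(2gh + 2ΔP/ρ) = √(2·9.8·21.9 + 2·177000/742) = 30.1 m/s.

v = 30.1 m/s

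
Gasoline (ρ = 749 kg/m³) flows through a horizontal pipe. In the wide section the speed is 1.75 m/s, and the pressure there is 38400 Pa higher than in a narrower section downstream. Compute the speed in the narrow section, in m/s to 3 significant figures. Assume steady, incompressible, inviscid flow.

Horizontal Bernoulli: P₁ + ½ρv₁² = P₂ + ½ρv₂², so v₂² = v₁² + 2(P₁ − P₂)/ρ.
v₂ = √(1.75² + 2·38400/749) = √(3.06 + 103) = 10.3 m/s.

v₂ ≈ 10.3 m/s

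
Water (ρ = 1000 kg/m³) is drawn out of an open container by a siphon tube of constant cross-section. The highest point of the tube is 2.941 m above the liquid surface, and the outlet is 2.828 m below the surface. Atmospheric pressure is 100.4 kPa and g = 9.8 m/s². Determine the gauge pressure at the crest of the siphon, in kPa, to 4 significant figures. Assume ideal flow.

P_gauge = -56.54 kPa

From the surface to the outlet (both open to atmosphere, surface at rest): v = √(2g·h_out) = √(2·9.8·2.828) = 7.445 m/s.
Continuity keeps v the same throughout the tube; from surface to crest, P_atm + 0 = P_top + ½ρv² + ρg·h_top.
P_top = 100400 − ½·1000·7.445² − 1000·9.8·2.941 = 43860 Pa. So P_gauge = P_top − P_atm = -56540 Pa.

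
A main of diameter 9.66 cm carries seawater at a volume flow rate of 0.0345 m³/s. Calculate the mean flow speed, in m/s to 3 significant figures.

Q = 0.0345 m³/s = 0.0345 m³/s.
v = Q/A = 0.0345 / 0.00733 = 4.71 m/s.

4.71 m/s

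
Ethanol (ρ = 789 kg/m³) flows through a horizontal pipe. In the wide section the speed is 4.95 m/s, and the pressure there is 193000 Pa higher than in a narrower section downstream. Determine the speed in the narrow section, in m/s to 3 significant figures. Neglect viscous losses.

v₂ ≈ 22.7 m/s

Horizontal Bernoulli: P₁ + ½ρv₁² = P₂ + ½ρv₂², so v₂² = v₁² + 2(P₁ − P₂)/ρ.
v₂ = √(4.95² + 2·193000/789) = √(24.5 + 489) = 22.7 m/s.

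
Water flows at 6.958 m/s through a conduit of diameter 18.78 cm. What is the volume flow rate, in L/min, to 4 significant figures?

Q ≈ 11560 L/min

Q = A·v = 0.02770 m² × 6.958 m/s = 0.1927 m³/s.
Converting: 0.1927 m³/s × 60000 = 11560 L/min.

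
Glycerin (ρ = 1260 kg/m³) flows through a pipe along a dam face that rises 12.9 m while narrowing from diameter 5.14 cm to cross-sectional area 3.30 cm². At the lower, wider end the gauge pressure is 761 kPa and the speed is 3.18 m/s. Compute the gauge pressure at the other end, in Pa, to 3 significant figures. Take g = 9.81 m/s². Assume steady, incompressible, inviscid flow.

Continuity gives A₁v₁ = A₂v₂, so v₂ = (20.7 cm²)/(3.30 cm²) × 3.18 m/s = 20.0 m/s.
Applying Bernoulli between the two ends and solving for P₂: P₂ = P₁ + ½ρ(v₁² − v₂²) − ρgΔh.
P₂ = 761000 + ½·1260·(3.18² − 20.0²) − 1260·9.81·(+12.9) = 761000 + (-246000) − (159000) = 356000 Pa.

P₂ ≈ 356000 Pa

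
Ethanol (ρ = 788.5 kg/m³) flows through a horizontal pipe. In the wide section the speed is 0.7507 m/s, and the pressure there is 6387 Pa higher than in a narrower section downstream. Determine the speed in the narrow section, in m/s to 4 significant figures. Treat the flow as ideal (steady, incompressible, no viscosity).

4.094 m/s

Horizontal Bernoulli: P₁ + ½ρv₁² = P₂ + ½ρv₂², so v₂² = v₁² + 2(P₁ − P₂)/ρ.
v₂ = √(0.7507² + 2·6387/788.5) = √(0.5636 + 16.20) = 4.094 m/s.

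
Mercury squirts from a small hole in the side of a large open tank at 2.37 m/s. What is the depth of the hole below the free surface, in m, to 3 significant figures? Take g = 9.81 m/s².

Torricelli: v = √(2gh), so h = v²/(2g).
h = 2.37²/(2·9.81) = 5.62/19.62 = 0.286 m.

h = 0.286 m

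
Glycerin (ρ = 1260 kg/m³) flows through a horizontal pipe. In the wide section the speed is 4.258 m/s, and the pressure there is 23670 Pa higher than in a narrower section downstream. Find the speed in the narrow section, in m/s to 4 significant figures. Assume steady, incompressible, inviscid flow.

Along the level pipe P + ½ρv² is conserved, hence v₂² = v₁² + 2(P₁ − P₂)/ρ.
v₂ = √(4.258² + 2·23670/1260) = √(18.13 + 37.57) = 7.463 m/s.

v₂ ≈ 7.463 m/s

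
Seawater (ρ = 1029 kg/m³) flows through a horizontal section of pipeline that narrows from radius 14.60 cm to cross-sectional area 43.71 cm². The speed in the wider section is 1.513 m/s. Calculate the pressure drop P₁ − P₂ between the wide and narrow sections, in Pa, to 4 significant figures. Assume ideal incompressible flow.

Continuity gives A₁v₁ = A₂v₂, so v₂ = (669.7 cm²)/(43.71 cm²) × 1.513 m/s = 23.18 m/s.
With no height change, Bernoulli's equation is P₁ + ½ρv₁² = P₂ + ½ρv₂².
P₁ − P₂ = ½·1029·(23.18² − 1.513²) = ½·1029·535.0 = 275300 Pa.

ΔP = 275300 Pa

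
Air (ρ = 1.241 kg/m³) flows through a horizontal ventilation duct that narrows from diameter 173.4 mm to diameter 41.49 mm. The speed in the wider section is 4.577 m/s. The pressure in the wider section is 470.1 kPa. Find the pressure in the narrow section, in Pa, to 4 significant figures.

By continuity, v₂ = v₁·A₁/A₂ = 4.577·(236.2/13.52) = 79.95 m/s.
The pipe is horizontal, so Bernoulli reduces to P₁ + ½ρv₁² = P₂ + ½ρv₂².
P₂ = P₁ − ½ρ(v₂² − v₁²) = 470100 − ½·1.241·(79.95² − 4.577²) = 470100 − 3953 = 466100 Pa.

P₂ ≈ 466100 Pa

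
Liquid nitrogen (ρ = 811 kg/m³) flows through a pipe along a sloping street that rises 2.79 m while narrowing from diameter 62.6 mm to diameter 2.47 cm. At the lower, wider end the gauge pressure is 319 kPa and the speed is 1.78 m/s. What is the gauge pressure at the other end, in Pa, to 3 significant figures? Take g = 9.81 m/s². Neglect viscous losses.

The volume flow rate is constant, so v₂ = (A₁/A₂)v₁ = (30.8/4.79)·1.78 = 11.4 m/s.
Bernoulli: P₁ + ½ρv₁² + ρg h₁ = P₂ + ½ρv₂² + ρg h₂, so P₂ = P₁ + ½ρ(v₁² − v₂²) − ρg(h₂ − h₁).
P₂ = 319000 + ½·811·(1.78² − 11.4²) − 811·9.81·(+2.79) = 319000 + (-51700) − (22200) = 245000 Pa.

P₂ ≈ 245000 Pa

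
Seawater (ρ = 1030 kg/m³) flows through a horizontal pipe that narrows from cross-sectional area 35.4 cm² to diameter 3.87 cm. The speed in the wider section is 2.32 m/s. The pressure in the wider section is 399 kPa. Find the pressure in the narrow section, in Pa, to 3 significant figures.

Mass conservation (A₁v₁ = A₂v₂) gives v₂ = 2.32 × 35.4/11.8 = 6.98 m/s.
With no height change, Bernoulli's equation is P₁ + ½ρv₁² = P₂ + ½ρv₂².
P₂ = P₁ − ½ρ(v₂² − v₁²) = 399000 − ½·1030·(6.98² − 2.32²) = 399000 − 22300 = 377000 Pa.

P₂ ≈ 377000 Pa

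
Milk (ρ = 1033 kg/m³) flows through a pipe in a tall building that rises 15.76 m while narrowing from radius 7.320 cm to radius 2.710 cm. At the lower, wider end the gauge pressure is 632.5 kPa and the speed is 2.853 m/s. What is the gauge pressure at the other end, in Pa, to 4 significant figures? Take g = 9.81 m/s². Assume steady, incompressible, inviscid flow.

P₂ = 253200 Pa

Mass conservation (A₁v₁ = A₂v₂) gives v₂ = 2.853 × 168.3/23.07 = 20.82 m/s.
Energy conservation along the streamline gives P₂ = P₁ − ½ρ(v₂² − v₁²) − ρg(h₂ − h₁).
P₂ = 632500 + ½·1033·(2.853² − 20.82²) − 1033·9.81·(+15.76) = 632500 + (-219600) − (159700) = 253200 Pa.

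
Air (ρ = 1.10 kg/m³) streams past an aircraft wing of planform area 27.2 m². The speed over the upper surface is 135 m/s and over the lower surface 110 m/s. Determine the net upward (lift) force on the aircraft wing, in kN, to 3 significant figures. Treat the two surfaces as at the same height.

F ≈ 91.6 kN

The faster flow above has the lower pressure; Bernoulli (same height) gives ΔP = ½ρ(v_up² − v_low²).
ΔP = ½·1.10·(135² − 110²) = 3370 Pa.
Lift = ΔP · A = 3370 × 27.2 = 91600 N.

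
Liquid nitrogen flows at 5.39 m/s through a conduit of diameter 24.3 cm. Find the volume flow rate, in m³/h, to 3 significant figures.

Q = A·v = 0.0464 m² × 5.39 m/s = 0.250 m³/s.
Converting: 0.250 m³/s × 3600 = 900 m³/h.

900 m³/h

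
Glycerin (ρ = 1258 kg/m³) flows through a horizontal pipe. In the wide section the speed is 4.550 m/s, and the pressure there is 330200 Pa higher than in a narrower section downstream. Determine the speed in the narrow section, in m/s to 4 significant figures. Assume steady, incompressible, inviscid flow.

23.36 m/s

Along the level pipe P + ½ρv² is conserved, hence v₂² = v₁² + 2(P₁ − P₂)/ρ.
v₂ = √(4.550² + 2·330200/1258) = √(20.70 + 525.0) = 23.36 m/s.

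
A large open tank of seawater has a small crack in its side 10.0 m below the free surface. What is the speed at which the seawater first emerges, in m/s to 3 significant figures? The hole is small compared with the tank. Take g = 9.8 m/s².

Bernoulli from surface to hole (P equal, v_surface ≈ 0): v = √(2gh) = √(2×9.8×10.0) = 14.0 m/s.

v ≈ 14.0 m/s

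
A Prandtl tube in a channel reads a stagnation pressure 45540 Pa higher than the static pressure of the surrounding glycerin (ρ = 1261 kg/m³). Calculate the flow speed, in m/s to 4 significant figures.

v = 8.499 m/s

Bernoulli between the free stream and the stagnation point: ½ρv² = P_stag − P_static.
v = √(2ΔP/ρ) = √(2·45540/1261) = 8.499 m/s.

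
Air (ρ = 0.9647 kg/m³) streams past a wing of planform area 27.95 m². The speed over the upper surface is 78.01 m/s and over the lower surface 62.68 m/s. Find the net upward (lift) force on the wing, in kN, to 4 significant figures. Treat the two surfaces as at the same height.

From P + ½ρv² = const at equal height, P_low − P_up = ½ρ(v_up² − v_low²).
ΔP = ½·0.9647·(78.01² − 62.68²) = 1040 Pa.
Lift = ΔP · A = 1040 × 27.95 = 29080 N.

29.08 kN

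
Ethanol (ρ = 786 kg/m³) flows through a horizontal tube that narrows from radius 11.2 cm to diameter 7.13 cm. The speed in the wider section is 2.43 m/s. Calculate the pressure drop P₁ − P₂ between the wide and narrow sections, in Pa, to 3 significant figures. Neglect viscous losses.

Continuity gives A₁v₁ = A₂v₂, so v₂ = (394 cm²)/(39.9 cm²) × 2.43 m/s = 24.0 m/s.
With no height change, Bernoulli's equation is P₁ + ½ρv₁² = P₂ + ½ρv₂².
P₁ − P₂ = ½·786·(24.0² − 2.43²) = ½·786·569 = 224000 Pa.

ΔP = 224000 Pa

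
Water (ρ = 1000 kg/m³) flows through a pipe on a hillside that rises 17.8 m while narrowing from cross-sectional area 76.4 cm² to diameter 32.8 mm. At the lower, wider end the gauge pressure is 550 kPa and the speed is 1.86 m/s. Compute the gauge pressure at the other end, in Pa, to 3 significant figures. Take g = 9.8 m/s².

P₂ = 236000 Pa

Mass conservation (A₁v₁ = A₂v₂) gives v₂ = 1.86 × 76.4/8.45 = 16.8 m/s.
Applying Bernoulli between the two ends and solving for P₂: P₂ = P₁ + ½ρ(v₁² − v₂²) − ρgΔh.
P₂ = 550000 + ½·1000·(1.86² − 16.8²) − 1000·9.8·(+17.8) = 550000 + (-140000) − (174000) = 236000 Pa.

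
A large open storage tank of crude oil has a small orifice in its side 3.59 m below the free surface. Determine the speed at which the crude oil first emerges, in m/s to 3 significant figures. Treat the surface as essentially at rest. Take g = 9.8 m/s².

Bernoulli from surface to hole (P equal, v_surface ≈ 0): v = √(2gh) = √(2×9.8×3.59) = 8.39 m/s.

v = 8.39 m/s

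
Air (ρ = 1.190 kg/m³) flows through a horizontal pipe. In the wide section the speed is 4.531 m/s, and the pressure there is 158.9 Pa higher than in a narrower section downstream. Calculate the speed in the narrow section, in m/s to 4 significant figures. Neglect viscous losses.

v₂ = 16.96 m/s

Horizontal Bernoulli: P₁ + ½ρv₁² = P₂ + ½ρv₂², so v₂² = v₁² + 2(P₁ − P₂)/ρ.
v₂ = √(4.531² + 2·158.9/1.190) = √(20.53 + 267.1) = 16.96 m/s.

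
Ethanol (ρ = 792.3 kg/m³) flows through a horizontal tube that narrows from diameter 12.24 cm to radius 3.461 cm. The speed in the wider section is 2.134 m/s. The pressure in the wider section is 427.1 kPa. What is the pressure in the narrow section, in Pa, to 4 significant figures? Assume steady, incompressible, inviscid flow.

Continuity gives A₁v₁ = A₂v₂, so v₂ = (117.7 cm²)/(37.63 cm²) × 2.134 m/s = 6.673 m/s.
Bernoulli (h₁ = h₂): P₁ − P₂ = ½ρ(v₂² − v₁²).
P₂ = P₁ − ½ρ(v₂² − v₁²) = 427100 − ½·792.3·(6.673² − 2.134²) = 427100 − 15830 = 411300 Pa.

P₂ ≈ 411300 Pa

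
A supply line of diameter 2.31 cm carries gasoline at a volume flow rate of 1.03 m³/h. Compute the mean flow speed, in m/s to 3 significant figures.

v ≈ 0.683 m/s

Q = 1.03 m³/h = 0.000286 m³/s.
v = Q/A = 0.000286 / 0.000419 = 0.683 m/s.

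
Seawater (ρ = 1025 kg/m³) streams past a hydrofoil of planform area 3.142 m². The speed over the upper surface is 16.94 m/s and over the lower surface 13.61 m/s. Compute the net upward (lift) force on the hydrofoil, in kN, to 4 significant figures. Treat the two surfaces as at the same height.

The faster flow above has the lower pressure; Bernoulli (same height) gives ΔP = ½ρ(v_up² − v_low²).
ΔP = ½·1025·(16.94² − 13.61²) = 52140 Pa.
Lift = ΔP · A = 52140 × 3.142 = 163800 N.

163.8 kN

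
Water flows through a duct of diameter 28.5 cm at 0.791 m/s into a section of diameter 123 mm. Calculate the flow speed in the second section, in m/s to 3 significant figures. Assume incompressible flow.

Mass conservation (A₁v₁ = A₂v₂) gives v₂ = 0.791 × 638/119 = 4.25 m/s.

v₂ ≈ 4.25 m/s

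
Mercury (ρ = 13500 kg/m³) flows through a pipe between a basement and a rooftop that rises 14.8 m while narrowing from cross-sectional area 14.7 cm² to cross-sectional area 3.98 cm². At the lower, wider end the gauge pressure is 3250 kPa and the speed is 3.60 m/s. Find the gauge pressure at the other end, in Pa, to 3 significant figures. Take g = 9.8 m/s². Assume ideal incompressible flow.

186000 Pa

Mass conservation (A₁v₁ = A₂v₂) gives v₂ = 3.60 × 14.7/3.98 = 13.3 m/s.
Bernoulli: P₁ + ½ρv₁² + ρg h₁ = P₂ + ½ρv₂² + ρg h₂, so P₂ = P₁ + ½ρ(v₁² − v₂²) − ρg(h₂ − h₁).
P₂ = 3250000 + ½·13500·(3.60² − 13.3²) − 13500·9.8·(+14.8) = 3250000 + (-1110000) − (1960000) = 186000 Pa.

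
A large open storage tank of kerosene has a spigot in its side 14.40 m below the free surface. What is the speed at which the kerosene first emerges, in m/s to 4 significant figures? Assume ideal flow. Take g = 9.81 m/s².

v = 16.81 m/s

With the surface at rest and both surface and jet at atmospheric pressure, Bernoulli gives ρg h = ½ρv², so v = √(2gh) = √(2·9.81·14.40) = 16.81 m/s.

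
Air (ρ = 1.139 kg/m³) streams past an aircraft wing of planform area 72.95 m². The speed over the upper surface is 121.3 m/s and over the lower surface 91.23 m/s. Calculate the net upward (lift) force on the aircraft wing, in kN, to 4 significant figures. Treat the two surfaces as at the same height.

F = 265.5 kN

The faster flow above has the lower pressure; Bernoulli (same height) gives ΔP = ½ρ(v_up² − v_low²).
ΔP = ½·1.139·(121.3² − 91.23²) = 3640 Pa.
Lift = ΔP · A = 3640 × 72.95 = 265500 N.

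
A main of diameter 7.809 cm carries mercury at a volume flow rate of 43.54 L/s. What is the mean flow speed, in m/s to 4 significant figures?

v = 9.091 m/s

Q = 43.54 L/s = 0.04354 m³/s.
v = Q/A = 0.04354 / 0.004789 = 9.091 m/s.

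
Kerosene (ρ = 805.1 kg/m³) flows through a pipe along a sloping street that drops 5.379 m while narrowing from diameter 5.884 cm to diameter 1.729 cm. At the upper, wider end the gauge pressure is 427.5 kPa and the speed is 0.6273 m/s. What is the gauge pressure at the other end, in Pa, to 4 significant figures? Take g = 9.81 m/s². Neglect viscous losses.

The volume flow rate is constant, so v₂ = (A₁/A₂)v₁ = (27.19/2.348)·0.6273 = 7.265 m/s.
Energy conservation along the streamline gives P₂ = P₁ − ½ρ(v₂² − v₁²) − ρg(h₂ − h₁).
P₂ = 427500 + ½·805.1·(0.6273² − 7.265²) − 805.1·9.81·(−5.379) = 427500 + (-21090) − (-42480) = 448900 Pa.

P₂ ≈ 448900 Pa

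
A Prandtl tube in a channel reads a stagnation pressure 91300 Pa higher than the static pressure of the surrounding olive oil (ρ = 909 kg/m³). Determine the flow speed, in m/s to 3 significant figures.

The dynamic pressure equals the rise in static pressure at the stagnation point: ΔP = ½ρv².
v = √(2ΔP/ρ) = √(2·91300/909) = 14.2 m/s.

14.2 m/s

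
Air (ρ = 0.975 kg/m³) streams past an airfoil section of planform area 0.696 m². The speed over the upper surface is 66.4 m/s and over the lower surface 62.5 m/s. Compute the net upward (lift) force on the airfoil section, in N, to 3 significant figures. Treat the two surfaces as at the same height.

The faster flow above has the lower pressure; Bernoulli (same height) gives ΔP = ½ρ(v_up² − v_low²).
ΔP = ½·0.975·(66.4² − 62.5²) = 245 Pa.
Lift = ΔP · A = 245 × 0.696 = 171 N.

F ≈ 171 N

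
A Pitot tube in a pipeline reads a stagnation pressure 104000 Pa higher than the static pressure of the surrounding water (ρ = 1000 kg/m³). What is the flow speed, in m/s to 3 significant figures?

v ≈ 14.4 m/s

At the stagnation point the flow is brought to rest, so Bernoulli gives P_stag − P_static = ½ρv².
v = √(2ΔP/ρ) = √(2·104000/1000) = 14.4 m/s.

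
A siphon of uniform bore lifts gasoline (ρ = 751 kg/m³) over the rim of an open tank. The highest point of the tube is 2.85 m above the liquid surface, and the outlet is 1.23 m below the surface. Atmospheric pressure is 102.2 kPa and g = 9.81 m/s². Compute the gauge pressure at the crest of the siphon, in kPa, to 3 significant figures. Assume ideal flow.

The outlet speed comes from Torricelli: v = √(2g·1.23) = 4.91 m/s.
With constant cross-section the crest speed equals v; applying Bernoulli from the surface up to the crest, P_top = P_atm − ½ρv² − ρg·h_top.
P_top = 102200 − ½·751·4.91² − 751·9.81·2.85 = 72100 Pa. So P_gauge = P_top − P_atm = -30100 Pa.

P_gauge ≈ -30.1 kPa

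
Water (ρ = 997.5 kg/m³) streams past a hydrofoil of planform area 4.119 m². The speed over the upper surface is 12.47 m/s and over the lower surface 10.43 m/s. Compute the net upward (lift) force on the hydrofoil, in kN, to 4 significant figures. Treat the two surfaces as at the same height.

From P + ½ρv² = const at equal height, P_low − P_up = ½ρ(v_up² − v_low²).
ΔP = ½·997.5·(12.47² − 10.43²) = 23300 Pa.
Lift = ΔP · A = 23300 × 4.119 = 95970 N.

F ≈ 95.97 kN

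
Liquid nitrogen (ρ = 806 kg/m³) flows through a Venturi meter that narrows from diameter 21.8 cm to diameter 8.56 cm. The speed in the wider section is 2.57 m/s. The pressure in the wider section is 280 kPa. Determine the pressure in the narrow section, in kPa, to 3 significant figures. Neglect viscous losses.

Continuity gives A₁v₁ = A₂v₂, so v₂ = (373 cm²)/(57.5 cm²) × 2.57 m/s = 16.7 m/s.
The pipe is horizontal, so Bernoulli reduces to P₁ + ½ρv₁² = P₂ + ½ρv₂².
P₂ = P₁ − ½ρ(v₂² − v₁²) = 280000 − ½·806·(16.7² − 2.57²) = 280000 − 109000 = 171000 Pa.

P₂ ≈ 171 kPa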